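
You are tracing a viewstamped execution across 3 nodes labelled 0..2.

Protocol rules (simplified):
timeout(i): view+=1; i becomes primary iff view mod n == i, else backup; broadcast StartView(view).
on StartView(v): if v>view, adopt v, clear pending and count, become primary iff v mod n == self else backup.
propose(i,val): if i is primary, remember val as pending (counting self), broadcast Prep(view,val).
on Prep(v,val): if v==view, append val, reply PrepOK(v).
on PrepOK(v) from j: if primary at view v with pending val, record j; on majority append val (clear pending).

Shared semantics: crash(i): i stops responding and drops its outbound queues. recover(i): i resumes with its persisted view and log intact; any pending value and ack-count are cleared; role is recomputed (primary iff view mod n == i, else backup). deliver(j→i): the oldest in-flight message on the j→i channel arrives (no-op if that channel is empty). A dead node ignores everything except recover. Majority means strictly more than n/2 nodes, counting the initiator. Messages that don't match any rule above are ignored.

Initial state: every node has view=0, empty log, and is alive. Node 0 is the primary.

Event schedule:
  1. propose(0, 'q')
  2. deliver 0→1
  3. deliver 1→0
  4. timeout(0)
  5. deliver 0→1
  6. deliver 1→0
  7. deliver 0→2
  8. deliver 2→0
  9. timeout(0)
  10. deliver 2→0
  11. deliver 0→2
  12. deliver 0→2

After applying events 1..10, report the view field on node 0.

2

after 1 — propose(0,'q'): ·
after 2 — deliver 0→1: n1:back/v0/[q]
after 3 — deliver 1→0: n0:prim/v0/[q]
after 4 — timeout(0): n0:back/v1/[q]
after 5 — deliver 0→1: n1:prim/v1/[q]
after 6 — deliver 1→0: ·
after 7 — deliver 0→2: n2:back/v0/[q]
after 8 — deliver 2→0: ·
after 9 — timeout(0): n0:back/v2/[q]
after 10 — deliver 2→0: ·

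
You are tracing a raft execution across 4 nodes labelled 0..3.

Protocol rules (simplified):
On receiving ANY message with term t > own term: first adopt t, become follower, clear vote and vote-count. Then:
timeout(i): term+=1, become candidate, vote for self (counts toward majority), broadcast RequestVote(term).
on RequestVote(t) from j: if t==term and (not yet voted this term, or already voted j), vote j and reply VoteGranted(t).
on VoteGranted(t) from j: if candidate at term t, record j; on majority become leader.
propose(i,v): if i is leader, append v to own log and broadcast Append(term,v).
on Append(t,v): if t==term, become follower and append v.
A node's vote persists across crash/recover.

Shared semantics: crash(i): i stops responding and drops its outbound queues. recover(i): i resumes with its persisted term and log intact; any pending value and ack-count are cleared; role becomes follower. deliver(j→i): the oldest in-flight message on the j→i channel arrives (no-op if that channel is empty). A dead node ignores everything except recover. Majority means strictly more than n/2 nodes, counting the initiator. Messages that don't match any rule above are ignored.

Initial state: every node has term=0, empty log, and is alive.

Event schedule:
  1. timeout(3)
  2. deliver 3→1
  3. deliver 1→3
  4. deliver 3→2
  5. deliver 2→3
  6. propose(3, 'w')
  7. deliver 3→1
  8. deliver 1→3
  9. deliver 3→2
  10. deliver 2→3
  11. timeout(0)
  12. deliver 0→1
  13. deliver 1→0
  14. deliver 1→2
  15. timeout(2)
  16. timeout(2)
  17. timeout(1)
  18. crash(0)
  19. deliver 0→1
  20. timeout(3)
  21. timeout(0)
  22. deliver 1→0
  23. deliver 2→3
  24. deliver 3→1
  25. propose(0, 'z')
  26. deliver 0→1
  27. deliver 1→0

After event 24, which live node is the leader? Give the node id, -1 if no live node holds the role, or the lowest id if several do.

step 1 timeout(3): 3={cand,t=1,log=-}
step 2 deliver 3→1: 1={foll,t=1,log=-}
step 3 deliver 1→3: —
step 4 deliver 3→2: 2={foll,t=1,log=-}
step 5 deliver 2→3: 3={lead,t=1,log=-}
step 6 propose(3,'w'): 3={lead,t=1,log=w}
step 7 deliver 3→1: 1={foll,t=1,log=w}
step 8 deliver 1→3: —
step 9 deliver 3→2: 2={foll,t=1,log=w}
step 10 deliver 2→3: —
step 11 timeout(0): 0={cand,t=1,log=-}
step 12 deliver 0→1: —
step 13 deliver 1→0: —
step 14 deliver 1→2: —
step 15 timeout(2): 2={cand,t=2,log=w}
step 16 timeout(2): 2={cand,t=3,log=w}
step 17 timeout(1): 1={cand,t=2,log=w}
step 18 crash(0): 0={✗cand,t=1,log=-}
step 19 deliver 0→1: —
step 20 timeout(3): 3={cand,t=2,log=w}
step 21 timeout(0): —
step 22 deliver 1→0: —
step 23 deliver 2→3: —
step 24 deliver 3→1: —

-1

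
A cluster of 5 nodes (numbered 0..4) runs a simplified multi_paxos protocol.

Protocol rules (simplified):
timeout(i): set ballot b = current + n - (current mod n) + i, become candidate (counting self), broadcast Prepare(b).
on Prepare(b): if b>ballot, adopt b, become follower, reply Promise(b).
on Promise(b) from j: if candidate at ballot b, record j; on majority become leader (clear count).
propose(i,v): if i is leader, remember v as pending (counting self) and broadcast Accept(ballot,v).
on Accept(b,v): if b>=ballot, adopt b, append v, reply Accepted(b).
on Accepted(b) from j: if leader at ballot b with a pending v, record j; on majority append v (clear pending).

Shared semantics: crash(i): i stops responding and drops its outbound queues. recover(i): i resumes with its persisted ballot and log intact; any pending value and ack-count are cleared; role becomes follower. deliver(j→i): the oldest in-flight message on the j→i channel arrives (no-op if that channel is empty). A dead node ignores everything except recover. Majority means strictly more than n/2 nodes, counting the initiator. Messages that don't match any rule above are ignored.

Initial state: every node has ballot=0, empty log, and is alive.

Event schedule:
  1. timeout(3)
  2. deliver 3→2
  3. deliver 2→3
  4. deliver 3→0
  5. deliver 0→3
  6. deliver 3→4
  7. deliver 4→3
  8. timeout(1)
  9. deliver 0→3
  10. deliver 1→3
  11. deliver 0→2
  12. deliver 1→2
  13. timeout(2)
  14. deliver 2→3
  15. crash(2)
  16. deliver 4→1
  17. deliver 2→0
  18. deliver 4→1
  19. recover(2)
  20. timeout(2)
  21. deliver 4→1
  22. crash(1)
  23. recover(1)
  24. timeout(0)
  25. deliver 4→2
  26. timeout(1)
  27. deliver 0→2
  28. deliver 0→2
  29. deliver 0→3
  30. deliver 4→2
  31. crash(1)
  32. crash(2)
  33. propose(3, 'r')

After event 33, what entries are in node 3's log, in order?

empty

step 1 timeout(3): 3={cand,b=8,log=-}
step 2 deliver 3→2: 2={foll,b=8,log=-}
step 3 deliver 2→3: —
step 4 deliver 3→0: 0={foll,b=8,log=-}
step 5 deliver 0→3: 3={lead,b=8,log=-}
step 6 deliver 3→4: 4={foll,b=8,log=-}
step 7 deliver 4→3: —
step 8 timeout(1): 1={cand,b=6,log=-}
step 9 deliver 0→3: —
step 10 deliver 1→3: —
step 11 deliver 0→2: —
step 12 deliver 1→2: —
step 13 timeout(2): 2={cand,b=12,log=-}
step 14 deliver 2→3: 3={foll,b=12,log=-}
step 15 crash(2): 2={✗cand,b=12,log=-}
step 16 deliver 4→1: —
step 17 deliver 2→0: —
step 18 deliver 4→1: —
step 19 recover(2): 2={foll,b=12,log=-}
step 20 timeout(2): 2={cand,b=17,log=-}
step 21 deliver 4→1: —
step 22 crash(1): 1={✗cand,b=6,log=-}
step 23 recover(1): 1={foll,b=6,log=-}
step 24 timeout(0): 0={cand,b=10,log=-}
step 25 deliver 4→2: —
step 26 timeout(1): 1={cand,b=11,log=-}
step 27 deliver 0→2: —
step 28 deliver 0→2: —
step 29 deliver 0→3: —
step 30 deliver 4→2: —
step 31 crash(1): 1={✗cand,b=11,log=-}
step 32 crash(2): 2={✗cand,b=17,log=-}
step 33 propose(3,'r'): —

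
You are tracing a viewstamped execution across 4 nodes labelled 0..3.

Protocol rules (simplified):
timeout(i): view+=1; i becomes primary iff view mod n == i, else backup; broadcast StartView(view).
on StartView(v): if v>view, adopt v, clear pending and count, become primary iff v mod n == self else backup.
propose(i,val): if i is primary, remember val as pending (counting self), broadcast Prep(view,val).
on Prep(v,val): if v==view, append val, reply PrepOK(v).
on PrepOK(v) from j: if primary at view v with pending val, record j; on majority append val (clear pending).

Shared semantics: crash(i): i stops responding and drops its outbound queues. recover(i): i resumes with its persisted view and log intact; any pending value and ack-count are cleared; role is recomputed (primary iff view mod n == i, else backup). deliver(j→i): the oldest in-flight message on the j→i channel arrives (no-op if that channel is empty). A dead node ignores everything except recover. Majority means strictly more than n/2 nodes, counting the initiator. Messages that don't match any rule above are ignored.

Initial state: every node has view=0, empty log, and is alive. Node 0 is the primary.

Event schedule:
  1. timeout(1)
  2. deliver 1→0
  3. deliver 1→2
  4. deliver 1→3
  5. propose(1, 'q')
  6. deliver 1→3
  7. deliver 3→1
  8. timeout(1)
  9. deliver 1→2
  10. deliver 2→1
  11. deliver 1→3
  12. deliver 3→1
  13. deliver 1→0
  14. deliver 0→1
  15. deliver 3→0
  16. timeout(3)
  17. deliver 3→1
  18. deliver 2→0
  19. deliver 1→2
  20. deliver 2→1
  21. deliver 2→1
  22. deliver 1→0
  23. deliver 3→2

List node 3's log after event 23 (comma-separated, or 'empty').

q

e1 timeout(1): 1[prim,v=1,-]
e2 deliver 1→0: 0[back,v=1,-]
e3 deliver 1→2: 2[back,v=1,-]
e4 deliver 1→3: 3[back,v=1,-]
e5 propose(1,'q'): ·
e6 deliver 1→3: 3[back,v=1,q]
e7 deliver 3→1: ·
e8 timeout(1): 1[back,v=2,-]
e9 deliver 1→2: 2[back,v=1,q]
e10 deliver 2→1: ·
e11 deliver 1→3: 3[back,v=2,q]
e12 deliver 3→1: ·
e13 deliver 1→0: 0[back,v=1,q]
e14 deliver 0→1: ·
e15 deliver 3→0: ·
e16 timeout(3): 3[prim,v=3,q]
e17 deliver 3→1: 1[back,v=3,-]
e18 deliver 2→0: ·
e19 deliver 1→2: 2[prim,v=2,q]
e20 deliver 2→1: ·
e21 deliver 2→1: ·
e22 deliver 1→0: 0[back,v=2,q]
e23 deliver 3→2: 2[back,v=3,q]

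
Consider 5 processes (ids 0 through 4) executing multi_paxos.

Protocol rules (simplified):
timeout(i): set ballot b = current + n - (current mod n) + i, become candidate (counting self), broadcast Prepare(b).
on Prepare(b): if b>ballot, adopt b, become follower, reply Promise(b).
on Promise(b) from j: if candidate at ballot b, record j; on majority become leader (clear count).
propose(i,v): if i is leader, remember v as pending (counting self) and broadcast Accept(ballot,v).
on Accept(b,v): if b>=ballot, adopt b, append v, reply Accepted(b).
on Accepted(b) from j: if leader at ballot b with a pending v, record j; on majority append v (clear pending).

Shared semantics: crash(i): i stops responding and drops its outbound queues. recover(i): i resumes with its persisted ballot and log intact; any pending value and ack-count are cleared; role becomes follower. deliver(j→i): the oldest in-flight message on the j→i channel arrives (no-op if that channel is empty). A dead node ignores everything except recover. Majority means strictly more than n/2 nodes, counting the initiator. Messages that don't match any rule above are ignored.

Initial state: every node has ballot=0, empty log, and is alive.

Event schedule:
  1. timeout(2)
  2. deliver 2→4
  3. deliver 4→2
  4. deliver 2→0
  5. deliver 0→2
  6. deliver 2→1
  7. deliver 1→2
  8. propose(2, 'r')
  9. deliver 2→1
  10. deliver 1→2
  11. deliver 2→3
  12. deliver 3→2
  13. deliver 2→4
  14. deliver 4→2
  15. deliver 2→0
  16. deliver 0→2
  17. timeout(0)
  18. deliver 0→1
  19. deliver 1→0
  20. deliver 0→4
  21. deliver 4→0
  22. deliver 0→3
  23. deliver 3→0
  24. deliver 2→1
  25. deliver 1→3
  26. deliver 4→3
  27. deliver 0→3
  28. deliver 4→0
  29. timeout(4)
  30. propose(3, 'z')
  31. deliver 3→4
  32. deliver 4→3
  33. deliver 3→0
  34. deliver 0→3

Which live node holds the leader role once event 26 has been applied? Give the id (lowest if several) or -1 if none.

0

[1] timeout(2) → N2(cand b7 [-])
[2] deliver 2→4 → N4(foll b7 [-])
[3] deliver 4→2 → ∅
[4] deliver 2→0 → N0(foll b7 [-])
[5] deliver 0→2 → N2(lead b7 [-])
[6] deliver 2→1 → N1(foll b7 [-])
[7] deliver 1→2 → ∅
[8] propose(2,'r') → ∅
[9] deliver 2→1 → N1(foll b7 [r])
[10] deliver 1→2 → ∅
[11] deliver 2→3 → N3(foll b7 [-])
[12] deliver 3→2 → ∅
[13] deliver 2→4 → N4(foll b7 [r])
[14] deliver 4→2 → N2(lead b7 [r])
[15] deliver 2→0 → N0(foll b7 [r])
[16] deliver 0→2 → ∅
[17] timeout(0) → N0(cand b10 [r])
[18] deliver 0→1 → N1(foll b10 [r])
[19] deliver 1→0 → ∅
[20] deliver 0→4 → N4(foll b10 [r])
[21] deliver 4→0 → N0(lead b10 [r])
[22] deliver 0→3 → N3(foll b10 [-])
[23] deliver 3→0 → ∅
[24] deliver 2→1 → ∅
[25] deliver 1→3 → ∅
[26] deliver 4→3 → ∅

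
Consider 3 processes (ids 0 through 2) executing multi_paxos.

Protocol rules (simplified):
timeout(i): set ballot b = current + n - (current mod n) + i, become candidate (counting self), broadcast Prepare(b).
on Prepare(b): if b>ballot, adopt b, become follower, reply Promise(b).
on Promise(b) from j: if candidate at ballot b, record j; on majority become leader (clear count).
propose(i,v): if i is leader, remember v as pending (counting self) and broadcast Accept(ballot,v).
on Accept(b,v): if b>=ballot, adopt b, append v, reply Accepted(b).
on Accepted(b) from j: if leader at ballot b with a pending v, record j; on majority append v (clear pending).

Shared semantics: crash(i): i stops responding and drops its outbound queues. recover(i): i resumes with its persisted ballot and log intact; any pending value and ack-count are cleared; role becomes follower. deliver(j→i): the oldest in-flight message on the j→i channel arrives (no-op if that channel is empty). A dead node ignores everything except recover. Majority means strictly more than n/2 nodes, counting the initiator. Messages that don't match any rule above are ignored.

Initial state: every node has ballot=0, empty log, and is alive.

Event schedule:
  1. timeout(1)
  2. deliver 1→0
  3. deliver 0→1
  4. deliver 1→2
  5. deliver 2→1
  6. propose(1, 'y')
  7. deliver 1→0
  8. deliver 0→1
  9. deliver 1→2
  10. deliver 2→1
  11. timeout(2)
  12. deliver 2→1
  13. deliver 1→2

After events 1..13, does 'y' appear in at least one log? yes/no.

yes

[1] timeout(1) → N1(cand b4 [-])
[2] deliver 1→0 → N0(foll b4 [-])
[3] deliver 0→1 → N1(lead b4 [-])
[4] deliver 1→2 → N2(foll b4 [-])
[5] deliver 2→1 → ∅
[6] propose(1,'y') → ∅
[7] deliver 1→0 → N0(foll b4 [y])
[8] deliver 0→1 → N1(lead b4 [y])
[9] deliver 1→2 → N2(foll b4 [y])
[10] deliver 2→1 → ∅
[11] timeout(2) → N2(cand b8 [y])
[12] deliver 2→1 → N1(foll b8 [y])
[13] deliver 1→2 → N2(lead b8 [y])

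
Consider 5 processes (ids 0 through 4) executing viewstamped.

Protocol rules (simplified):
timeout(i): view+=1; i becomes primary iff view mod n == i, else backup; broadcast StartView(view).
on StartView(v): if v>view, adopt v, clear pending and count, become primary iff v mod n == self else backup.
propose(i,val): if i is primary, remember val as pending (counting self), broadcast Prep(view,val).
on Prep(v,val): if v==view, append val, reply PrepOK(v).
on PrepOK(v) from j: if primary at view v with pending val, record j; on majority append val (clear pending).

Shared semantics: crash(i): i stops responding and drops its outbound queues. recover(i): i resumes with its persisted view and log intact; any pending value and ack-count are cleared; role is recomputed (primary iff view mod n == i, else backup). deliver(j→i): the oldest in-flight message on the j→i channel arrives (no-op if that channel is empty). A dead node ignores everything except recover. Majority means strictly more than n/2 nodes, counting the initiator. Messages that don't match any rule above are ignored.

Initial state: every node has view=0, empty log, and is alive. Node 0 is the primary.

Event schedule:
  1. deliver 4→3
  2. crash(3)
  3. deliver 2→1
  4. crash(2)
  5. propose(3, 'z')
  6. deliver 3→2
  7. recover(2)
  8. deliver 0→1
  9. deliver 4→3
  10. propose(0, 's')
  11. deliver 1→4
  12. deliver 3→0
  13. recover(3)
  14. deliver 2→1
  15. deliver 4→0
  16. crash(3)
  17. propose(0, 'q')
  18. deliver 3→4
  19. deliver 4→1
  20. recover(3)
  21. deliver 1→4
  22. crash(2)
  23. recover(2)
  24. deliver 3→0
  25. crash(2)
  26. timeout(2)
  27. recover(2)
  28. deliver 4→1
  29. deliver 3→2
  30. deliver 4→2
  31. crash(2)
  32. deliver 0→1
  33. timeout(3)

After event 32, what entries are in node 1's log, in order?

s

e1 deliver 4→3: ·
e2 crash(3): 3[✗back,v=0,-]
e3 deliver 2→1: ·
e4 crash(2): 2[✗back,v=0,-]
e5 propose(3,'z'): ·
e6 deliver 3→2: ·
e7 recover(2): 2[back,v=0,-]
e8 deliver 0→1: ·
e9 deliver 4→3: ·
e10 propose(0,'s'): ·
e11 deliver 1→4: ·
e12 deliver 3→0: ·
e13 recover(3): 3[back,v=0,-]
e14 deliver 2→1: ·
e15 deliver 4→0: ·
e16 crash(3): 3[✗back,v=0,-]
e17 propose(0,'q'): ·
e18 deliver 3→4: ·
e19 deliver 4→1: ·
e20 recover(3): 3[back,v=0,-]
e21 deliver 1→4: ·
e22 crash(2): 2[✗back,v=0,-]
e23 recover(2): 2[back,v=0,-]
e24 deliver 3→0: ·
e25 crash(2): 2[✗back,v=0,-]
e26 timeout(2): ·
e27 recover(2): 2[back,v=0,-]
e28 deliver 4→1: ·
e29 deliver 3→2: ·
e30 deliver 4→2: ·
e31 crash(2): 2[✗back,v=0,-]
e32 deliver 0→1: 1[back,v=0,s]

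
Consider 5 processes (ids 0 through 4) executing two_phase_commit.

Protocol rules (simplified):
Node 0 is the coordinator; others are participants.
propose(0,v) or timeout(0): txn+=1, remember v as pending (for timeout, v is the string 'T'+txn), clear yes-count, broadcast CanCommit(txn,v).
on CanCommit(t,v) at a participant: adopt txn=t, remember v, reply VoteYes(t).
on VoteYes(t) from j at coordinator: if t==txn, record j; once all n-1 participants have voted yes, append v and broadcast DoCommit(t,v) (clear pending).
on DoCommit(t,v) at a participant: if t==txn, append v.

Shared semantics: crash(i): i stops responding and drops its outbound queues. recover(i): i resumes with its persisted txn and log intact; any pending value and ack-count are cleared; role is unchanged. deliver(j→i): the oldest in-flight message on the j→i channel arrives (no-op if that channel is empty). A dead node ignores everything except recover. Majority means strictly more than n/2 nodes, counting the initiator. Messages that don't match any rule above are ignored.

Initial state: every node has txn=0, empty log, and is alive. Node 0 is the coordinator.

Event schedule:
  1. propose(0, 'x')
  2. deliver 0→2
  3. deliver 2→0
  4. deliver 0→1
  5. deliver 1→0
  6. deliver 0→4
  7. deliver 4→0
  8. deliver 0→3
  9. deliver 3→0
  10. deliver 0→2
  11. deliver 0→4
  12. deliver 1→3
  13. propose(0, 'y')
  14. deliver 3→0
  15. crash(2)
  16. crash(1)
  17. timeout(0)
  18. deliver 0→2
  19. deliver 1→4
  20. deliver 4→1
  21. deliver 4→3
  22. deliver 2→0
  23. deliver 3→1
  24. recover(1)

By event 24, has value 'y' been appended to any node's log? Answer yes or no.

after 1 — propose(0,'x'): n0:coor/t1/[-]
after 2 — deliver 0→2: n2:part/t1/[-]
after 3 — deliver 2→0: ·
after 4 — deliver 0→1: n1:part/t1/[-]
after 5 — deliver 1→0: ·
after 6 — deliver 0→4: n4:part/t1/[-]
after 7 — deliver 4→0: ·
after 8 — deliver 0→3: n3:part/t1/[-]
after 9 — deliver 3→0: n0:coor/t1/[x]
after 10 — deliver 0→2: n2:part/t1/[x]
after 11 — deliver 0→4: n4:part/t1/[x]
after 12 — deliver 1→3: ·
after 13 — propose(0,'y'): n0:coor/t2/[x]
after 14 — deliver 3→0: ·
after 15 — crash(2): n2:✗part/t1/[x]
after 16 — crash(1): n1:✗part/t1/[-]
after 17 — timeout(0): n0:coor/t3/[x]
after 18 — deliver 0→2: ·
after 19 — deliver 1→4: ·
after 20 — deliver 4→1: ·
after 21 — deliver 4→3: ·
after 22 — deliver 2→0: ·
after 23 — deliver 3→1: ·
after 24 — recover(1): n1:part/t1/[-]

no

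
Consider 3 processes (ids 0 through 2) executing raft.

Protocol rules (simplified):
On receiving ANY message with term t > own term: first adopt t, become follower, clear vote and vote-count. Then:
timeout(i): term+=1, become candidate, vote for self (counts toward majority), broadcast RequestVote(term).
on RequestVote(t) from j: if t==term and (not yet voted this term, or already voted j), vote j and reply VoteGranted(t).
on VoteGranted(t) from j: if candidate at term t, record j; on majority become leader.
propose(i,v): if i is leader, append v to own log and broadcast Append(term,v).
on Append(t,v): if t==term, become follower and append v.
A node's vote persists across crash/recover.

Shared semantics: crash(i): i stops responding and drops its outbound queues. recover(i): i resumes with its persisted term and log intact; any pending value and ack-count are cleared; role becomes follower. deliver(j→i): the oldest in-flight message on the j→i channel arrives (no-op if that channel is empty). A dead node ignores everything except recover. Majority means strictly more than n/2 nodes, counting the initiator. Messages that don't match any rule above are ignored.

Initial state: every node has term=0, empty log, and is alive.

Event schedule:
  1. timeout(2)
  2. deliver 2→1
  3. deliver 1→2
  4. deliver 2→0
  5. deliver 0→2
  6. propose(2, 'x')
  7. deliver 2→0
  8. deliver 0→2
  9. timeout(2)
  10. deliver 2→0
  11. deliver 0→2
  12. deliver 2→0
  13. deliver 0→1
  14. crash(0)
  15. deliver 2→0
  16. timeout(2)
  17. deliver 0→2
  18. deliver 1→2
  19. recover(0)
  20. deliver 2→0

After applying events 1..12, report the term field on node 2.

2

after 1 — timeout(2): n2:cand/t1/[-]
after 2 — deliver 2→1: n1:foll/t1/[-]
after 3 — deliver 1→2: n2:lead/t1/[-]
after 4 — deliver 2→0: n0:foll/t1/[-]
after 5 — deliver 0→2: ·
after 6 — propose(2,'x'): n2:lead/t1/[x]
after 7 — deliver 2→0: n0:foll/t1/[x]
after 8 — deliver 0→2: ·
after 9 — timeout(2): n2:cand/t2/[x]
after 10 — deliver 2→0: n0:foll/t2/[x]
after 11 — deliver 0→2: n2:lead/t2/[x]
after 12 — deliver 2→0: ·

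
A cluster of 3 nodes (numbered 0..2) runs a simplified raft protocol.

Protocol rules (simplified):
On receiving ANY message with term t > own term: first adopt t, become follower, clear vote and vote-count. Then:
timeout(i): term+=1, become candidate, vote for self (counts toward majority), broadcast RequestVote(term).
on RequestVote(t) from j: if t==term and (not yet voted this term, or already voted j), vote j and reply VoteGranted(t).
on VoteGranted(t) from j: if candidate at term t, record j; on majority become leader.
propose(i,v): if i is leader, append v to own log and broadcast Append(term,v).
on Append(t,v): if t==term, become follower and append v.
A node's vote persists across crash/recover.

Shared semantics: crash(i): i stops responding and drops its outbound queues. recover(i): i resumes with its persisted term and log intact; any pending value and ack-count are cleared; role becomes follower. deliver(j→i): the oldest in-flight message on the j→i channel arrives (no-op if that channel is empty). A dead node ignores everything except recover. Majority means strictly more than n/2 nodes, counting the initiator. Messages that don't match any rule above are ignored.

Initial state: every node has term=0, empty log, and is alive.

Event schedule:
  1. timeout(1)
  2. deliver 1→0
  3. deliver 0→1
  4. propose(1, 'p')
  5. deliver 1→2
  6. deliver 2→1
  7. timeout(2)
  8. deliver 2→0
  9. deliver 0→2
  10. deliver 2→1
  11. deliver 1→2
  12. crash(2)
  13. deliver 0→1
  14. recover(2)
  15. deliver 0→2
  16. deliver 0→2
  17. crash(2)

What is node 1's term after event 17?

2

step 1 timeout(1): 1={cand,t=1,log=-}
step 2 deliver 1→0: 0={foll,t=1,log=-}
step 3 deliver 0→1: 1={lead,t=1,log=-}
step 4 propose(1,'p'): 1={lead,t=1,log=p}
step 5 deliver 1→2: 2={foll,t=1,log=-}
step 6 deliver 2→1: —
step 7 timeout(2): 2={cand,t=2,log=-}
step 8 deliver 2→0: 0={foll,t=2,log=-}
step 9 deliver 0→2: 2={lead,t=2,log=-}
step 10 deliver 2→1: 1={foll,t=2,log=p}
step 11 deliver 1→2: —
step 12 crash(2): 2={✗lead,t=2,log=-}
step 13 deliver 0→1: —
step 14 recover(2): 2={foll,t=2,log=-}
step 15 deliver 0→2: —
step 16 deliver 0→2: —
step 17 crash(2): 2={✗foll,t=2,log=-}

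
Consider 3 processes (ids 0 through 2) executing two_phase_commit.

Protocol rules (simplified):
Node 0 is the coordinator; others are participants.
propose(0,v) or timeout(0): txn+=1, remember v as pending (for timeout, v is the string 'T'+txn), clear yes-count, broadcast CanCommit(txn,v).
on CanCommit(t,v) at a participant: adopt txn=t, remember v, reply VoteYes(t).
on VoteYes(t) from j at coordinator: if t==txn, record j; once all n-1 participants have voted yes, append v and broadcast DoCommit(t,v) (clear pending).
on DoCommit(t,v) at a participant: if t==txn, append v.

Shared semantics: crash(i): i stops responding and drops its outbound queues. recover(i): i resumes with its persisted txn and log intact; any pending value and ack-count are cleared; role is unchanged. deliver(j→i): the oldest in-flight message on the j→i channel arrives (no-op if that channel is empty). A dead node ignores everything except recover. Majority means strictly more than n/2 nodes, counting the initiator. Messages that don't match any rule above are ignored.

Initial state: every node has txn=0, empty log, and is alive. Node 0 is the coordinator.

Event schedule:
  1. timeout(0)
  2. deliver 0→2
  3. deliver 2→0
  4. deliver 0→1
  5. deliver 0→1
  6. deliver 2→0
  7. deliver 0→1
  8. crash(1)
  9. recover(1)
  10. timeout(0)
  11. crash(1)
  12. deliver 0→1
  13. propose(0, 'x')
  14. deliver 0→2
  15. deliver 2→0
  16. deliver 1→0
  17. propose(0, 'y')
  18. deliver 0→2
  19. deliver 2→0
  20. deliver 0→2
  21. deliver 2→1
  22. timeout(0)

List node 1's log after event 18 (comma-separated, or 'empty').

empty

after 1 — timeout(0): n0:coor/t1/[-]
after 2 — deliver 0→2: n2:part/t1/[-]
after 3 — deliver 2→0: ·
after 4 — deliver 0→1: n1:part/t1/[-]
after 5 — deliver 0→1: ·
after 6 — deliver 2→0: ·
after 7 — deliver 0→1: ·
after 8 — crash(1): n1:✗part/t1/[-]
after 9 — recover(1): n1:part/t1/[-]
after 10 — timeout(0): n0:coor/t2/[-]
after 11 — crash(1): n1:✗part/t1/[-]
after 12 — deliver 0→1: ·
after 13 — propose(0,'x'): n0:coor/t3/[-]
after 14 — deliver 0→2: n2:part/t2/[-]
after 15 — deliver 2→0: ·
after 16 — deliver 1→0: ·
after 17 — propose(0,'y'): n0:coor/t4/[-]
after 18 — deliver 0→2: n2:part/t3/[-]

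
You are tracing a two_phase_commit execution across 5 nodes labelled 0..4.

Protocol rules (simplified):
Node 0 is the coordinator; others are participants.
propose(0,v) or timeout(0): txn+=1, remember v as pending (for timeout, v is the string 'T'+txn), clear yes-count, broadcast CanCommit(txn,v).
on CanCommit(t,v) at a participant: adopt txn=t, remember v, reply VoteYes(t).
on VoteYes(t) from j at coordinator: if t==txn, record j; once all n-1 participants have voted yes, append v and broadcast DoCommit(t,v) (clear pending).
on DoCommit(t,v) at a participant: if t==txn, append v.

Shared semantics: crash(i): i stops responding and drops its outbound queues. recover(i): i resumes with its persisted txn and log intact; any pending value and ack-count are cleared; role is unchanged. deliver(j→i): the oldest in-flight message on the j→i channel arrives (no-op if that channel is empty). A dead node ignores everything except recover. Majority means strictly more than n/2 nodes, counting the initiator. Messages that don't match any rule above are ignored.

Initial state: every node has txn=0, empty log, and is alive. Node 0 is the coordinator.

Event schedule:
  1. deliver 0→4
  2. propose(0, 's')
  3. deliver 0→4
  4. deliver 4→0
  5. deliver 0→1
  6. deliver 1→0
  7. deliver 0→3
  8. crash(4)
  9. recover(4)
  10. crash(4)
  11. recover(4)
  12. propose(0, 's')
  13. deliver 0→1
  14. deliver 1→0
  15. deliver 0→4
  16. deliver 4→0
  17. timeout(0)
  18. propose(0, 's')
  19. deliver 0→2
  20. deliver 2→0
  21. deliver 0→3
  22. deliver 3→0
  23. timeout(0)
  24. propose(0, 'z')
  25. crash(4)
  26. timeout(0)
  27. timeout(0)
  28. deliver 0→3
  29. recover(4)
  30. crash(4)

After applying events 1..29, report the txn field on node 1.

2

step 1 deliver 0→4: —
step 2 propose(0,'s'): 0={coor,t=1,log=-}
step 3 deliver 0→4: 4={part,t=1,log=-}
step 4 deliver 4→0: —
step 5 deliver 0→1: 1={part,t=1,log=-}
step 6 deliver 1→0: —
step 7 deliver 0→3: 3={part,t=1,log=-}
step 8 crash(4): 4={✗part,t=1,log=-}
step 9 recover(4): 4={part,t=1,log=-}
step 10 crash(4): 4={✗part,t=1,log=-}
step 11 recover(4): 4={part,t=1,log=-}
step 12 propose(0,'s'): 0={coor,t=2,log=-}
step 13 deliver 0→1: 1={part,t=2,log=-}
step 14 deliver 1→0: —
step 15 deliver 0→4: 4={part,t=2,log=-}
step 16 deliver 4→0: —
step 17 timeout(0): 0={coor,t=3,log=-}
step 18 propose(0,'s'): 0={coor,t=4,log=-}
step 19 deliver 0→2: 2={part,t=1,log=-}
step 20 deliver 2→0: —
step 21 deliver 0→3: 3={part,t=2,log=-}
step 22 deliver 3→0: —
step 23 timeout(0): 0={coor,t=5,log=-}
step 24 propose(0,'z'): 0={coor,t=6,log=-}
step 25 crash(4): 4={✗part,t=2,log=-}
step 26 timeout(0): 0={coor,t=7,log=-}
step 27 timeout(0): 0={coor,t=8,log=-}
step 28 deliver 0→3: 3={part,t=3,log=-}
step 29 recover(4): 4={part,t=2,log=-}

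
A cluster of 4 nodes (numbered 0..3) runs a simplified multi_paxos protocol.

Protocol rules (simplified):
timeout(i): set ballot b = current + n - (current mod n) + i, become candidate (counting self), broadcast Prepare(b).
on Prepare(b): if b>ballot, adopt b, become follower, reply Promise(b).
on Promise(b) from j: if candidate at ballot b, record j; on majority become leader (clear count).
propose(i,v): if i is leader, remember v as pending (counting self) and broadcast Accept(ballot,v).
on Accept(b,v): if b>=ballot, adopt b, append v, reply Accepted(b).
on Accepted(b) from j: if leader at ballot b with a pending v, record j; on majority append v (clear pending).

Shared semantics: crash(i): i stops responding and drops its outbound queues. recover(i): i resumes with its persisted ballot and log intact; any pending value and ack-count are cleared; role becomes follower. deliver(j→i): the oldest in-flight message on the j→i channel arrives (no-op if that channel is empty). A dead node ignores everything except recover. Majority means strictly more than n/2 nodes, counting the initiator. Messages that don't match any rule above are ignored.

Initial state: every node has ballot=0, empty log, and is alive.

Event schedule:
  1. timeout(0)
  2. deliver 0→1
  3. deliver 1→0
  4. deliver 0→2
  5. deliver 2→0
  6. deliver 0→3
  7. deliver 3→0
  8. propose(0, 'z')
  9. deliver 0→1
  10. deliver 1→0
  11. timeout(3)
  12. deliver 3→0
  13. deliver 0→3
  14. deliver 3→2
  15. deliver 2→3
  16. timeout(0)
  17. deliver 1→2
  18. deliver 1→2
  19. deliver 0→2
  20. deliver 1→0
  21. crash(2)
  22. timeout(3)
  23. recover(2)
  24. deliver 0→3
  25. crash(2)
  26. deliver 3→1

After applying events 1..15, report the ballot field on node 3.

[1] timeout(0) → N0(cand b4 [-])
[2] deliver 0→1 → N1(foll b4 [-])
[3] deliver 1→0 → ∅
[4] deliver 0→2 → N2(foll b4 [-])
[5] deliver 2→0 → N0(lead b4 [-])
[6] deliver 0→3 → N3(foll b4 [-])
[7] deliver 3→0 → ∅
[8] propose(0,'z') → ∅
[9] deliver 0→1 → N1(foll b4 [z])
[10] deliver 1→0 → ∅
[11] timeout(3) → N3(cand b11 [-])
[12] deliver 3→0 → N0(foll b11 [-])
[13] deliver 0→3 → ∅
[14] deliver 3→2 → N2(foll b11 [-])
[15] deliver 2→3 → ∅

11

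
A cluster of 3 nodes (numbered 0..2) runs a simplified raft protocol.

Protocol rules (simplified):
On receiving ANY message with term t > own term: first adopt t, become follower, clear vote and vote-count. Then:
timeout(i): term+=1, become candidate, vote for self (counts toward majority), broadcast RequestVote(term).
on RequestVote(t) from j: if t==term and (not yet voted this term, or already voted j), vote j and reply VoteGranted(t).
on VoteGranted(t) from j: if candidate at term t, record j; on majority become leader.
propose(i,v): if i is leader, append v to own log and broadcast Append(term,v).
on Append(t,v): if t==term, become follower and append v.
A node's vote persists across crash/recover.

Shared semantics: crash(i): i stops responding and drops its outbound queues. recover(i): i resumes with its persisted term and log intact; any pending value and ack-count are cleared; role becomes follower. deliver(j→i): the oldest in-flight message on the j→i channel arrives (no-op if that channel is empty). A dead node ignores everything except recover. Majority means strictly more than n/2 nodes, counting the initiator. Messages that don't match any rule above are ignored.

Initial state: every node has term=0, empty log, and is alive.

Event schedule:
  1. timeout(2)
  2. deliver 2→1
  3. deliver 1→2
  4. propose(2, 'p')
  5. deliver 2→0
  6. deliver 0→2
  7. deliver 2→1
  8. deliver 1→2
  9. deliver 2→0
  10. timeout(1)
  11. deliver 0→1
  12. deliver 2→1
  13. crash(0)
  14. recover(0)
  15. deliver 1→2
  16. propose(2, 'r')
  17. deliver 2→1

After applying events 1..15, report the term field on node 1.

step 1 timeout(2): 2={cand,t=1,log=-}
step 2 deliver 2→1: 1={foll,t=1,log=-}
step 3 deliver 1→2: 2={lead,t=1,log=-}
step 4 propose(2,'p'): 2={lead,t=1,log=p}
step 5 deliver 2→0: 0={foll,t=1,log=-}
step 6 deliver 0→2: —
step 7 deliver 2→1: 1={foll,t=1,log=p}
step 8 deliver 1→2: —
step 9 deliver 2→0: 0={foll,t=1,log=p}
step 10 timeout(1): 1={cand,t=2,log=p}
step 11 deliver 0→1: —
step 12 deliver 2→1: —
step 13 crash(0): 0={✗foll,t=1,log=p}
step 14 recover(0): 0={foll,t=1,log=p}
step 15 deliver 1→2: 2={foll,t=2,log=p}

2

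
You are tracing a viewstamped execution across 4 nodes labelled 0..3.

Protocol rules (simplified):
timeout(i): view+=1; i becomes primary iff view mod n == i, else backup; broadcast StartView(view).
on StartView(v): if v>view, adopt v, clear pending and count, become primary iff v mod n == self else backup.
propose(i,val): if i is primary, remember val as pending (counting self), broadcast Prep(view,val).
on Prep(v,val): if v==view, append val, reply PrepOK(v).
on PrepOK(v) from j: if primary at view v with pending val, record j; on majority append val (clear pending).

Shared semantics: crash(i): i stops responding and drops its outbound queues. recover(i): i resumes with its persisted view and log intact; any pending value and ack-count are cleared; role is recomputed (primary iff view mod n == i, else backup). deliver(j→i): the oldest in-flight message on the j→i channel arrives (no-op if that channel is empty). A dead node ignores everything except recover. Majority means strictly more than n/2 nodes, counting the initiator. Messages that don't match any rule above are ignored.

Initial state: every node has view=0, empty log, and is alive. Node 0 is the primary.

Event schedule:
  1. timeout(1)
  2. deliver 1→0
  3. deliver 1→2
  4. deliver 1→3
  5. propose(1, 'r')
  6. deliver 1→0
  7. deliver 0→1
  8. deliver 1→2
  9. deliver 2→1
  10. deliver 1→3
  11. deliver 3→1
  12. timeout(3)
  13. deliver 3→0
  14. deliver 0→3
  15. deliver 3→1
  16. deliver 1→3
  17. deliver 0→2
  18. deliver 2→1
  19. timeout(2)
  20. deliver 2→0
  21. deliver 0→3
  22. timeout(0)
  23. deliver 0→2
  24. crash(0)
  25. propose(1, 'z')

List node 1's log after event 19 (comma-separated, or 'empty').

r

1. timeout(1):  <1:prim v1 ->
2. deliver 1→0:  <0:back v1 ->
3. deliver 1→2:  <2:back v1 ->
4. deliver 1→3:  <3:back v1 ->
5. propose(1,'r'):  nop
6. deliver 1→0:  <0:back v1 r>
7. deliver 0→1:  nop
8. deliver 1→2:  <2:back v1 r>
9. deliver 2→1:  <1:prim v1 r>
10. deliver 1→3:  <3:back v1 r>
11. deliver 3→1:  nop
12. timeout(3):  <3:back v2 r>
13. deliver 3→0:  <0:back v2 r>
14. deliver 0→3:  nop
15. deliver 3→1:  <1:back v2 r>
16. deliver 1→3:  nop
17. deliver 0→2:  nop
18. deliver 2→1:  nop
19. timeout(2):  <2:prim v2 r>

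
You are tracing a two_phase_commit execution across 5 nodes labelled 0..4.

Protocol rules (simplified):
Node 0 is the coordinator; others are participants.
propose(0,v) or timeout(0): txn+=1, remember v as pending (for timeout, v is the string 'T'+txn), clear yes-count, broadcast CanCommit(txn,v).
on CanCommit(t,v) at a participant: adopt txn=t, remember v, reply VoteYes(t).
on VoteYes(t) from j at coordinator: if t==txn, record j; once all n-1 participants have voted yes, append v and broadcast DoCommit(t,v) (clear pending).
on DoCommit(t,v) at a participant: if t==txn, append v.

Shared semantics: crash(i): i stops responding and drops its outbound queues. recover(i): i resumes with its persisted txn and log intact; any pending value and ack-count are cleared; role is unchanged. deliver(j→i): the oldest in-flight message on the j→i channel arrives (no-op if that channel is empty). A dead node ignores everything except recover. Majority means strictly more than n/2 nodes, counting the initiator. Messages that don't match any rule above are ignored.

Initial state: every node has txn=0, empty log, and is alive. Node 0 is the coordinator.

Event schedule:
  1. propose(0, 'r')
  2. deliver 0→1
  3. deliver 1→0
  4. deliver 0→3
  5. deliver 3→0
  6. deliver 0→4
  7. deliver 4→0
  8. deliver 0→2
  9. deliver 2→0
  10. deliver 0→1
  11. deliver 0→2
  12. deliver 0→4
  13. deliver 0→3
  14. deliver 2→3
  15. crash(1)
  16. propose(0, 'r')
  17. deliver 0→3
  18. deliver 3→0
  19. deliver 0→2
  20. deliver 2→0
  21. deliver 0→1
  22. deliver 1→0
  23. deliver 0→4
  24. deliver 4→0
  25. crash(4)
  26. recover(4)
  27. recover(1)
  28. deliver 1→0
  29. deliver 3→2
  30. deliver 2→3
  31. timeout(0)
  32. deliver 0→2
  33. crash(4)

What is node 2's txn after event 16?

1

1. propose(0,'r'):  <0:coor t1 ->
2. deliver 0→1:  <1:part t1 ->
3. deliver 1→0:  nop
4. deliver 0→3:  <3:part t1 ->
5. deliver 3→0:  nop
6. deliver 0→4:  <4:part t1 ->
7. deliver 4→0:  nop
8. deliver 0→2:  <2:part t1 ->
9. deliver 2→0:  <0:coor t1 r>
10. deliver 0→1:  <1:part t1 r>
11. deliver 0→2:  <2:part t1 r>
12. deliver 0→4:  <4:part t1 r>
13. deliver 0→3:  <3:part t1 r>
14. deliver 2→3:  nop
15. crash(1):  <1:✗part t1 r>
16. propose(0,'r'):  <0:coor t2 r>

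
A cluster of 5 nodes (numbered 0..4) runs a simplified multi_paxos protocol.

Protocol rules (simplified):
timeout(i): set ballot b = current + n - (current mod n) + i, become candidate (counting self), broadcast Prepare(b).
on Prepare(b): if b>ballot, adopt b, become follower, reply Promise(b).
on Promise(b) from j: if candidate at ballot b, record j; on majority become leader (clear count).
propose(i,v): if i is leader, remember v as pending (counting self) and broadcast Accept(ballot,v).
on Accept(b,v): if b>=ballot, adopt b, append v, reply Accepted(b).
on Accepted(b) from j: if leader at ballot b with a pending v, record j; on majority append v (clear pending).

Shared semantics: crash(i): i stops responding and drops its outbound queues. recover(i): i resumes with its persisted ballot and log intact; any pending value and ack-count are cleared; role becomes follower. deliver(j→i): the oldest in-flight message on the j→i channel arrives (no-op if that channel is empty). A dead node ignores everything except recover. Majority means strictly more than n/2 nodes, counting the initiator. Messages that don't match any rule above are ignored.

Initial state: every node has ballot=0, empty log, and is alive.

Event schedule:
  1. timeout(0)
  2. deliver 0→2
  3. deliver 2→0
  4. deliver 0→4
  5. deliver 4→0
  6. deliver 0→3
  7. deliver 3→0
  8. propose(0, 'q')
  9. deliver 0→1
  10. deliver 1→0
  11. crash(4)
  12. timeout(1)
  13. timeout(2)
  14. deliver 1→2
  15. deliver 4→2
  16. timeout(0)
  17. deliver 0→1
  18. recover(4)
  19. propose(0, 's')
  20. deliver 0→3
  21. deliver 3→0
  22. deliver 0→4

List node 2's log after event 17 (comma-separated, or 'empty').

empty

e1 timeout(0): 0[cand,b=5,-]
e2 deliver 0→2: 2[foll,b=5,-]
e3 deliver 2→0: ·
e4 deliver 0→4: 4[foll,b=5,-]
e5 deliver 4→0: 0[lead,b=5,-]
e6 deliver 0→3: 3[foll,b=5,-]
e7 deliver 3→0: ·
e8 propose(0,'q'): ·
e9 deliver 0→1: 1[foll,b=5,-]
e10 deliver 1→0: ·
e11 crash(4): 4[✗foll,b=5,-]
e12 timeout(1): 1[cand,b=11,-]
e13 timeout(2): 2[cand,b=12,-]
e14 deliver 1→2: ·
e15 deliver 4→2: ·
e16 timeout(0): 0[cand,b=10,-]
e17 deliver 0→1: ·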